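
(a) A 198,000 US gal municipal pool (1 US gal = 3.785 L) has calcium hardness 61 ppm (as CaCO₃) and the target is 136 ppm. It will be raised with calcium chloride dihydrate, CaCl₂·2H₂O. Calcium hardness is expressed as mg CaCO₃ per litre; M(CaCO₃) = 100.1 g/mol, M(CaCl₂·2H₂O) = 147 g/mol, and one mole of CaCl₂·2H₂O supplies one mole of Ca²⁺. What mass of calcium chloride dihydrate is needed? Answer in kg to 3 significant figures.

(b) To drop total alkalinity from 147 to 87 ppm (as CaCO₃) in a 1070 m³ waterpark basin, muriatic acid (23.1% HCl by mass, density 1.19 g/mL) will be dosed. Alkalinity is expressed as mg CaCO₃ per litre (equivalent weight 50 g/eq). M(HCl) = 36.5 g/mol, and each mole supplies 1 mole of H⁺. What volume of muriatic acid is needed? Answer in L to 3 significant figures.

(a) Volume: 198,000 US gal × 3.785 L/gal = 749,430 L.
(a) Hardness to add: (136 − 61) = 75 mg/L as CaCO₃ × 749,430 L = 56,210 g as CaCO₃.
(a) Moles of Ca²⁺ (1 mol Ca²⁺ ≡ 1 mol CaCO₃): 56,210 / 100.1 g/mol = 561.5 mol.
(a) Mass of CaCl₂·2H₂O: 561.5 × 147 = 82,540 g.

(b) Volume: 1070 m³ = 1,070,000 L.
(b) Alkalinity to neutralize: (147 − 87) = 60 mg/L as CaCO₃ × 1,070,000 L = 64,200 g as CaCO₃.
(b) Equivalents of H⁺ required: 64,200 ÷ 50 g/eq = 1284 eq = 1284 mol HCl.
(b) Mass of HCl: 1284 × 36.5 = 46,870 g.
(b) Mass of 23.1% solution: 46,870 / 0.231 = 202,900 g.
(b) Volume: 202,900 g ÷ 1.19 g/mL = 170,500 mL.

(a) 82.5 kg; (b) 170 L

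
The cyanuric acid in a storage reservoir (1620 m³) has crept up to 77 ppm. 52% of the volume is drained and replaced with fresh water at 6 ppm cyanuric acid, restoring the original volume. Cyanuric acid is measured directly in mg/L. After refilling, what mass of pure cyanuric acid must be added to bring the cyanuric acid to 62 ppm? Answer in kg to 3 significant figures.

35.5 kg

Volume: 1620 m³ = 1,620,000 L.
After draining 52% and refilling: 77 × 0.48 + 6 × 0.52 = 40.08 ppm.
Deficit to target: 62 − 40.08 = 21.92 mg/L.
Mass: 21.92 mg/L × 1,620,000 L = 35,510 g cyanuric acid.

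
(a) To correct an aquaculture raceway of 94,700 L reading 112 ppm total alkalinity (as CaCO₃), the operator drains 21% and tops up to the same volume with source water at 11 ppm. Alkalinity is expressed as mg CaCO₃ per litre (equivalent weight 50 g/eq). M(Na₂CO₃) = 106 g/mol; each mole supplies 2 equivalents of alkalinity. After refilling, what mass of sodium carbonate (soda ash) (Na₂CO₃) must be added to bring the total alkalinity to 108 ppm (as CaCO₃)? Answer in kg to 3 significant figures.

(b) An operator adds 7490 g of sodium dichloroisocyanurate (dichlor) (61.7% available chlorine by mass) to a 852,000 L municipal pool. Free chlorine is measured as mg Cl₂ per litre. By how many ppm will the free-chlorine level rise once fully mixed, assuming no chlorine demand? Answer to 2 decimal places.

(a) After draining 21% and refilling: 112 × 0.79 + 11 × 0.21 = 90.79 ppm.
(a) Deficit to target: 108 − 90.79 = 17.21 mg/L.
(a) As CaCO₃: 17.21 mg/L × 94,700 L = 1630 g; ÷ 50 g/eq ÷ 2 = 16.3 mol Na₂CO₃.
(a) Mass: 16.3 × 106 = 1728 g.

(b) Available chlorine delivered: 7490 g × 0.617 = 4621 g as Cl₂.
(b) Concentration rise: 4621 g / 852,000 L = 5.424 mg/L = 5.42 ppm.

(a) 1.73 kg; (b) 5.42 ppm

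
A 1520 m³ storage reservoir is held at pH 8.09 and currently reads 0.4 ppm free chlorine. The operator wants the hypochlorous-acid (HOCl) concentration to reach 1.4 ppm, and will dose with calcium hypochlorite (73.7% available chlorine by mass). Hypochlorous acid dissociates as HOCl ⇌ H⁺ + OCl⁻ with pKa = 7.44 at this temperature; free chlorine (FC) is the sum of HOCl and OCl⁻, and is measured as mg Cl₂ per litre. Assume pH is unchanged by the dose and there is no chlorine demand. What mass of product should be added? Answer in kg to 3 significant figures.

15.0 kg

Volume: 1520 m³ = 1,520,000 L.
[OCl⁻]/[HOCl] = 10^(pH − pKa) = 10^(8.09 − 7.44) = 4.467; fraction as HOCl = 1/(1 + 4.467) = 0.1829.
Free chlorine required for 1.4 ppm HOCl: 1.4 / 0.1829 = 7.654 ppm.
FC to add: 7.654 − 0.4 = 7.254 mg/L as Cl₂.
Cl₂ equivalent: 7.254 mg/L × 1,520,000 L = 11,030 g.
Product at 73.7% available Cl: 11,030 / 0.737 = 14,960 g.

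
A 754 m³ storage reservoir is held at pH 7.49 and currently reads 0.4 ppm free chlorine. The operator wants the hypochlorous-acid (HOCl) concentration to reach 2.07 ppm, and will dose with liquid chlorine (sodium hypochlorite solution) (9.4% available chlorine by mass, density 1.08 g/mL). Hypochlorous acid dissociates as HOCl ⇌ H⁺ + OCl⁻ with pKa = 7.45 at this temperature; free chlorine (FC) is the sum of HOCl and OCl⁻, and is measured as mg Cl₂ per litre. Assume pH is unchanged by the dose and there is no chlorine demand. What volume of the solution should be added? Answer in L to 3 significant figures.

29.3 L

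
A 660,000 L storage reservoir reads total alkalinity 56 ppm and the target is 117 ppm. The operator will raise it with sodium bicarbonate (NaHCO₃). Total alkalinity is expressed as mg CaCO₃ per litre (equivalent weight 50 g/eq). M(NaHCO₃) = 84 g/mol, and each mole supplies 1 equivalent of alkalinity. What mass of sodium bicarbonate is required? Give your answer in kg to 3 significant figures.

Alkalinity to add: (117 − 56) = 61 mg/L as CaCO₃ × 660,000 L = 40,260 g as CaCO₃.
Equivalents: 40,260 g ÷ 50 g/eq = 805.2 eq.
NaHCO₃ supplies 1 eq per mole → 805.2 mol.
Mass: 805.2 mol × 84 g/mol = 67,640 g.

67.6 kg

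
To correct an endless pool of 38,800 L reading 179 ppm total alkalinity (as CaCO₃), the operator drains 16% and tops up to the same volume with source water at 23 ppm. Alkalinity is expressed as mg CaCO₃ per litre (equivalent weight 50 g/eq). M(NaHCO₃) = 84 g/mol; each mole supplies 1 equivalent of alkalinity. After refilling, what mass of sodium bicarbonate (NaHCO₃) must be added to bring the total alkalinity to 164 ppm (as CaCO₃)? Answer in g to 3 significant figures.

649 g

After draining 16% and refilling: 179 × 0.84 + 23 × 0.16 = 154.04 ppm.
Deficit to target: 164 − 154.04 = 9.96 mg/L.
As CaCO₃: 9.96 mg/L × 38,800 L = 386.4 g; ÷ 50 g/eq ÷ 1 = 7.729 mol NaHCO₃.
Mass: 7.729 × 84 = 649.2 g.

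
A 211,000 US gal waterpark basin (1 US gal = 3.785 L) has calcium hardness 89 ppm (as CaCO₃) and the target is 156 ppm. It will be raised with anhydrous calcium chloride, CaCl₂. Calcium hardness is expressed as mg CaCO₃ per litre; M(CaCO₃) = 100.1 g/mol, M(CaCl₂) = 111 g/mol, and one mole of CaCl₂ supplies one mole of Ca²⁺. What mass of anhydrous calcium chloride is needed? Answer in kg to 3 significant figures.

Volume: 211,000 US gal × 3.785 L/gal = 798,635 L.
Hardness to add: (156 − 89) = 67 mg/L as CaCO₃ × 798,635 L = 53,510 g as CaCO₃.
Moles of Ca²⁺ (1 mol Ca²⁺ ≡ 1 mol CaCO₃): 53,510 / 100.1 g/mol = 534.6 mol.
Mass of CaCl₂: 534.6 × 111 = 59,340 g.

59.3 kg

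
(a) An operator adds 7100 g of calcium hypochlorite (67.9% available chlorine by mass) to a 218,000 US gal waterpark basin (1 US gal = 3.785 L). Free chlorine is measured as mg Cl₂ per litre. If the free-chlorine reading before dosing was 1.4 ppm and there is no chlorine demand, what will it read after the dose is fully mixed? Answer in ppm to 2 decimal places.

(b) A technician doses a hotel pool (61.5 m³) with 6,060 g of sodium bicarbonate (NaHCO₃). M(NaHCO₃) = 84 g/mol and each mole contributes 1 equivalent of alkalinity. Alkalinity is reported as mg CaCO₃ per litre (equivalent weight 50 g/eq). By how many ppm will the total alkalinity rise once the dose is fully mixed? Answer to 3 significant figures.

(a) Volume: 218,000 US gal × 3.785 L/gal = 825,130 L.
(a) Available chlorine delivered: 7100 g × 0.679 = 4821 g as Cl₂.
(a) Concentration rise: 4821 g / 825,130 L = 5.843 mg/L = 5.84 ppm.
(a) Final FC: 1.4 + 5.84 = 7.24 ppm.

(b) Volume: 61.5 m³ = 61,500 L.
(b) Moles of NaHCO₃: 6,060 g ÷ 84 g/mol = 72.14 mol → 72.14 eq of alkalinity.
(b) As CaCO₃: 72.14 eq × 50 g/eq = 3607 g.
(b) Rise: 3607 g / 61,500 L × 1000 = 58.65 mg/L.

(a) 7.24 ppm; (b) 58.7 ppm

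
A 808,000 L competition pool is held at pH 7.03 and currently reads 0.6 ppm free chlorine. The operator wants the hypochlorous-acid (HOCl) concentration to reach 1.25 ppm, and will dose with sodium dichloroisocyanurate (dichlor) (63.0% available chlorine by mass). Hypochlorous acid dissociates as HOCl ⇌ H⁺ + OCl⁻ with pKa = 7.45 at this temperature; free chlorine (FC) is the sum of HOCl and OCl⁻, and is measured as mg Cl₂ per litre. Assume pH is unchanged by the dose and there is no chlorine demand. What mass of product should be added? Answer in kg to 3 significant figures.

1.44 kg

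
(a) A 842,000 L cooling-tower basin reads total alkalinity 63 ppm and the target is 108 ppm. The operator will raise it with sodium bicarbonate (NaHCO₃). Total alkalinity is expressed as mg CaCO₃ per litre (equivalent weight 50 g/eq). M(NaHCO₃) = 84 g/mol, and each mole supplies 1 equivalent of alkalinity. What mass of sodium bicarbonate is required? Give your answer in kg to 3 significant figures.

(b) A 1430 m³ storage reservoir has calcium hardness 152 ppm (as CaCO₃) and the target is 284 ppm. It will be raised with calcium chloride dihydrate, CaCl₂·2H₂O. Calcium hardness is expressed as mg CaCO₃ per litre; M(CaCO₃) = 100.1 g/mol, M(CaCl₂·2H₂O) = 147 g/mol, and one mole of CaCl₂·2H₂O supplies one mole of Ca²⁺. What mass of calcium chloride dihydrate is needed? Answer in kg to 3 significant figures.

(a) Alkalinity to add: (108 − 63) = 45 mg/L as CaCO₃ × 842,000 L = 37,890 g as CaCO₃.
(a) Equivalents: 37,890 g ÷ 50 g/eq = 757.8 eq.
(a) NaHCO₃ supplies 1 eq per mole → 757.8 mol.
(a) Mass: 757.8 mol × 84 g/mol = 63,660 g.

(b) Volume: 1430 m³ = 1,430,000 L.
(b) Hardness to add: (284 − 152) = 132 mg/L as CaCO₃ × 1,430,000 L = 188,800 g as CaCO₃.
(b) Moles of Ca²⁺ (1 mol Ca²⁺ ≡ 1 mol CaCO₃): 188,800 / 100.1 g/mol = 1886 mol.
(b) Mass of CaCl₂·2H₂O: 1886 × 147 = 277,200 g.

(a) 63.7 kg; (b) 277 kg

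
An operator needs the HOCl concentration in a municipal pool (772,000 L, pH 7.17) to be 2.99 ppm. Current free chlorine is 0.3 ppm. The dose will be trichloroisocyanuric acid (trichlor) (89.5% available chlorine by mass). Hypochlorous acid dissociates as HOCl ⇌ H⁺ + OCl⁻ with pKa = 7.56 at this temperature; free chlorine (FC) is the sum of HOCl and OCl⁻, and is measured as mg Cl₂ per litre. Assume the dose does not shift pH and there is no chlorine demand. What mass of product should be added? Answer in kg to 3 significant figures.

[OCl⁻]/[HOCl] = 10^(pH − pKa) = 10^(7.17 − 7.56) = 0.4074; fraction as HOCl = 1/(1 + 0.4074) = 0.7105.
Free chlorine required for 2.99 ppm HOCl: 2.99 / 0.7105 = 4.208 ppm.
FC to add: 4.208 − 0.3 = 3.908 mg/L as Cl₂.
Cl₂ equivalent: 3.908 mg/L × 772,000 L = 3017 g.
Product at 89.5% available Cl: 3017 / 0.895 = 3371 g.

3.37 kg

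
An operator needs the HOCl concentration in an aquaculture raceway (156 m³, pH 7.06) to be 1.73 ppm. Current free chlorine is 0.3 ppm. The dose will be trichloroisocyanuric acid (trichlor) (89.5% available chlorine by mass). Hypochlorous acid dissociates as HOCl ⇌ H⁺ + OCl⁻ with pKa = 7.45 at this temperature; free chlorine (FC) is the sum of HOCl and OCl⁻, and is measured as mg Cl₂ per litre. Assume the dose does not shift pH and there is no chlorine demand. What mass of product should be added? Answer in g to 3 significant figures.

Volume: 156 m³ = 156,000 L.
[OCl⁻]/[HOCl] = 10^(pH − pKa) = 10^(7.06 − 7.45) = 0.4074; fraction as HOCl = 1/(1 + 0.4074) = 0.7105.
Free chlorine required for 1.73 ppm HOCl: 1.73 / 0.7105 = 2.435 ppm.
FC to add: 2.435 − 0.3 = 2.135 mg/L as Cl₂.
Cl₂ equivalent: 2.135 mg/L × 156,000 L = 333 g.
Product at 89.5% available Cl: 333 / 0.895 = 372.1 g.

372 g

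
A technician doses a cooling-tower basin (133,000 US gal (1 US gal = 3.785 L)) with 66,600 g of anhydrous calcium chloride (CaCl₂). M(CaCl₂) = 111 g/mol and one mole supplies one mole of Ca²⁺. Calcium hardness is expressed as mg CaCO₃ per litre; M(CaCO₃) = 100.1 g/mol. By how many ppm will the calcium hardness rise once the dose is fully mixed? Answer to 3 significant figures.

119 ppm

Volume: 133,000 US gal × 3.785 L/gal = 503,405 L.
Moles of Ca²⁺: 66,600 g ÷ 111 g/mol = 600 mol.
As CaCO₃: 600 mol × 100.1 g/mol = 60,060 g.
Rise: 60,060 g / 503,405 L × 1000 = 119.3 mg/L.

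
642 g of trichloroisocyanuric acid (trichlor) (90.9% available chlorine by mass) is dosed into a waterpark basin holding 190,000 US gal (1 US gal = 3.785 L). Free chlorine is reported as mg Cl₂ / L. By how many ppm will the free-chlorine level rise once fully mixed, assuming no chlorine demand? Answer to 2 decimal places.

0.81 ppm

Volume: 190,000 US gal × 3.785 L/gal = 719,150 L.
Available chlorine delivered: 642 g × 0.909 = 583.6 g as Cl₂.
Concentration rise: 583.6 g / 719,150 L = 0.8115 mg/L = 0.81 ppm.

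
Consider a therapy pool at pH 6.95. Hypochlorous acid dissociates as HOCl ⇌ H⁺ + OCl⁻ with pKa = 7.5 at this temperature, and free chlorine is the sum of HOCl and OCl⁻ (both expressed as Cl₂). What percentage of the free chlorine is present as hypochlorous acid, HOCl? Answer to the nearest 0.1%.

[OCl⁻]/[HOCl] = 10^(pH − pKa) = 10^(6.95 − 7.5) = 10^-0.55 = 0.2818.
Fraction as HOCl = 1 / (1 + 0.2818) = 0.7801.

78.0%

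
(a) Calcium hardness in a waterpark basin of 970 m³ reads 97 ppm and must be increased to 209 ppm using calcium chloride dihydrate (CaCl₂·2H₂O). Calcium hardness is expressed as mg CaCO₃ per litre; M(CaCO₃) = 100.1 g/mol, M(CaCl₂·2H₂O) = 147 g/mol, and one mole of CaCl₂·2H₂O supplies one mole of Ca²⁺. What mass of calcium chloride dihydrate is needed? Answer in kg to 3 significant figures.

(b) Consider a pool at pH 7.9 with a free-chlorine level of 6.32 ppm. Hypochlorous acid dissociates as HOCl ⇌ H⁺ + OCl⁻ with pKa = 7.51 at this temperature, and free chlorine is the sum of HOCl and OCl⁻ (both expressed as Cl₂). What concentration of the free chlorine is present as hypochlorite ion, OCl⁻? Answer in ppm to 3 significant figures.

(a) 160 kg; (b) 4.49 ppm

(a) Volume: 970 m³ = 970,000 L.
(a) Hardness to add: (209 − 97) = 112 mg/L as CaCO₃ × 970,000 L = 108,600 g as CaCO₃.
(a) Moles of Ca²⁺ (1 mol Ca²⁺ ≡ 1 mol CaCO₃): 108,600 / 100.1 g/mol = 1085 mol.
(a) Mass of CaCl₂·2H₂O: 1085 × 147 = 159,500 g.

(b) [OCl⁻]/[HOCl] = 10^(pH − pKa) = 10^(7.9 − 7.51) = 10^0.39 = 2.455.
(b) Fraction as HOCl = 1 / (1 + 2.455) = 0.2895.
(b) OCl⁻ = (1 − 0.2895) × 6.32 ppm = 4.491 ppm.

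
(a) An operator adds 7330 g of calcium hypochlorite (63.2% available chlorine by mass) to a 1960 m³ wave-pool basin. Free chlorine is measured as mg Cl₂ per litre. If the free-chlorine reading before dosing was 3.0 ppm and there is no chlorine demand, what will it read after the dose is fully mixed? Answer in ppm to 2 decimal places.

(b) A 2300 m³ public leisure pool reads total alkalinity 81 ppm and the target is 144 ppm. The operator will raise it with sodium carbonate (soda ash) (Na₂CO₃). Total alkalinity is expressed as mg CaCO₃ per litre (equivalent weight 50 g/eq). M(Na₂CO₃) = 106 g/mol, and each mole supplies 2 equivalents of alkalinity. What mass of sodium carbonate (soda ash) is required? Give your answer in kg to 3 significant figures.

(a) Volume: 1960 m³ = 1,960,000 L.
(a) Available chlorine delivered: 7330 g × 0.632 = 4633 g as Cl₂.
(a) Concentration rise: 4633 g / 1,960,000 L = 2.364 mg/L = 2.36 ppm.
(a) Final FC: 3.0 + 2.36 = 5.36 ppm.

(b) Volume: 2300 m³ = 2,300,000 L.
(b) Alkalinity to add: (144 − 81) = 63 mg/L as CaCO₃ × 2,300,000 L = 144,900 g as CaCO₃.
(b) Equivalents: 144,900 g ÷ 50 g/eq = 2898 eq.
(b) Each mole of Na₂CO₃ supplies 2 eq, so 2898 / 2 = 1449 mol.
(b) Mass: 1449 mol × 106 g/mol = 153,600 g.

(a) 5.36 ppm; (b) 154 kg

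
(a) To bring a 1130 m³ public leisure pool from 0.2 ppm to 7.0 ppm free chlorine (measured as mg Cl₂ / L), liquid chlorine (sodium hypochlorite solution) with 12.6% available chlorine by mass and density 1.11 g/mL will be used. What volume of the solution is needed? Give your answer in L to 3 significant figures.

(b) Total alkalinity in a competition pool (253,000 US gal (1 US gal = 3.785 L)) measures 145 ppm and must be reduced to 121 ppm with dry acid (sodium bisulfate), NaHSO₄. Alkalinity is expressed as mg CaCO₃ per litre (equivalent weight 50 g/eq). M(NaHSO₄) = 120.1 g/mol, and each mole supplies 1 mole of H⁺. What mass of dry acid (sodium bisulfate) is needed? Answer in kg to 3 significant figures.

(a) 54.9 L; (b) 55.2 kg

(a) Volume: 1130 m³ = 1,130,000 L.
(a) Chlorine deficit: 7.0 − 0.2 = 6.8 ppm = 6.8 mg/L as Cl₂.
(a) Cl₂ equivalent needed: 6.8 mg/L × 1,130,000 L = 7,684,000 mg = 7684 g.
(a) Product at 12.6% available chlorine: 7684 / 0.126 = 60,980 g.
(a) Volume at density 1.11 g/mL: 60,980 g ÷ 1.11 g/mL = 54,940 mL.

(b) Volume: 253,000 US gal × 3.785 L/gal = 957,605 L.
(b) Alkalinity to neutralize: (145 − 121) = 24 mg/L as CaCO₃ × 957,605 L = 22,980 g as CaCO₃.
(b) Equivalents of H⁺ required: 22,980 ÷ 50 g/eq = 459.7 eq = 459.7 mol NaHSO₄.
(b) Mass of NaHSO₄: 459.7 × 120.1 = 55,200 g.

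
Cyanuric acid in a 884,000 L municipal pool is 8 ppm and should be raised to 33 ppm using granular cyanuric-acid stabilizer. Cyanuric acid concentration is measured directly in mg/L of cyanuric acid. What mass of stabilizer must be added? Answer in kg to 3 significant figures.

22.1 kg

CYA to add: (33 − 8) = 25 mg/L × 884,000 L = 22,100 g cyanuric acid.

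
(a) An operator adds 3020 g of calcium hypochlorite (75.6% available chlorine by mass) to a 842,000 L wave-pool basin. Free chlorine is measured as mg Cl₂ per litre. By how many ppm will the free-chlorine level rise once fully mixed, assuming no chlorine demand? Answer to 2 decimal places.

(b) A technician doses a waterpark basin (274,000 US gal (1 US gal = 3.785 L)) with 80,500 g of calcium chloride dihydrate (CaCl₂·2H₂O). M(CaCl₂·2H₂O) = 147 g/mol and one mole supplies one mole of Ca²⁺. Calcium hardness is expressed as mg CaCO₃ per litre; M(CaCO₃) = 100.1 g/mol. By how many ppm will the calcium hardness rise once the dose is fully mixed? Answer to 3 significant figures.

(a) 2.71 ppm; (b) 52.9 ppm

(a) Available chlorine delivered: 3020 g × 0.756 = 2283 g as Cl₂.
(a) Concentration rise: 2283 g / 842,000 L = 2.712 mg/L = 2.71 ppm.

(b) Volume: 274,000 US gal × 3.785 L/gal = 1,037,090 L.
(b) Moles of Ca²⁺: 80,500 g ÷ 147 g/mol = 547.6 mol.
(b) As CaCO₃: 547.6 mol × 100.1 g/mol = 54,820 g.
(b) Rise: 54,820 g / 1,037,090 L × 1000 = 52.86 mg/L.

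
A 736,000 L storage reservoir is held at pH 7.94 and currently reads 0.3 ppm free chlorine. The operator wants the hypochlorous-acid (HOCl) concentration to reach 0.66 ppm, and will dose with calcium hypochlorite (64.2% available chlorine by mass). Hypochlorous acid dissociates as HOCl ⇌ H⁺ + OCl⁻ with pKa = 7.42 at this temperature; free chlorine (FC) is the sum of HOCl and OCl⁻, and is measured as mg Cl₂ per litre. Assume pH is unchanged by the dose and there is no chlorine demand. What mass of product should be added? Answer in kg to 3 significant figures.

[OCl⁻]/[HOCl] = 10^(pH − pKa) = 10^(7.94 − 7.42) = 3.311; fraction as HOCl = 1/(1 + 3.311) = 0.2319.
Free chlorine required for 0.66 ppm HOCl: 0.66 / 0.2319 = 2.845 ppm.
FC to add: 2.845 − 0.3 = 2.545 mg/L as Cl₂.
Cl₂ equivalent: 2.545 mg/L × 736,000 L = 1873 g.
Product at 64.2% available Cl: 1873 / 0.642 = 2918 g.

2.92 kg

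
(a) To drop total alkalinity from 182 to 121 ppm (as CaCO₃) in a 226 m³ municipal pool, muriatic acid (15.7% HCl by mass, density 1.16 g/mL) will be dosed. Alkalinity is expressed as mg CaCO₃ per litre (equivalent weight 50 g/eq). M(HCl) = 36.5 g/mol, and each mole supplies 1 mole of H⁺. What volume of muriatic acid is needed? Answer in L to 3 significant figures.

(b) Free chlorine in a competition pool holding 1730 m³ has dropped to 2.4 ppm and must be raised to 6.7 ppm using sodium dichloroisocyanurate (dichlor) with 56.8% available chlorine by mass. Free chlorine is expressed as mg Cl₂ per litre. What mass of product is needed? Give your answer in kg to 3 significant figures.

(a) Volume: 226 m³ = 226,000 L.
(a) Alkalinity to neutralize: (182 − 121) = 61 mg/L as CaCO₃ × 226,000 L = 13,790 g as CaCO₃.
(a) Equivalents of H⁺ required: 13,790 ÷ 50 g/eq = 275.7 eq = 275.7 mol HCl.
(a) Mass of HCl: 275.7 × 36.5 = 10,060 g.
(a) Mass of 15.7% solution: 10,060 / 0.157 = 64,100 g.
(a) Volume: 64,100 g ÷ 1.16 g/mL = 55,260 mL.

(b) Volume: 1730 m³ = 1,730,000 L.
(b) Chlorine deficit: 6.7 − 2.4 = 4.3 ppm = 4.3 mg/L as Cl₂.
(b) Cl₂ equivalent needed: 4.3 mg/L × 1,730,000 L = 7,439,000 mg = 7439 g.
(b) Product at 56.8% available chlorine: 7439 / 0.568 = 13,100 g.

(a) 55.3 L; (b) 13.1 kg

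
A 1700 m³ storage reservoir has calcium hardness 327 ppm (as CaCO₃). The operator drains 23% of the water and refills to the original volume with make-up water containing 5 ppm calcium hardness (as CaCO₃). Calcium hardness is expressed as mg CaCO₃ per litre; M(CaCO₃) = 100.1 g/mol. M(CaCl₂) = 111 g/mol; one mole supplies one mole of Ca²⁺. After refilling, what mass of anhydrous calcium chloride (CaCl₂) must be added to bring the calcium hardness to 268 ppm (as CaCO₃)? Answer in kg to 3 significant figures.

28.4 kg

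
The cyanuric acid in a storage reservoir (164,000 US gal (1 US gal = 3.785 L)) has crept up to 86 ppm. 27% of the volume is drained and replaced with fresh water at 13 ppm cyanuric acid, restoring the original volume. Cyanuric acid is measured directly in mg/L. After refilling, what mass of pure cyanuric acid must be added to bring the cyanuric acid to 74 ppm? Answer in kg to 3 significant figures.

4.79 kg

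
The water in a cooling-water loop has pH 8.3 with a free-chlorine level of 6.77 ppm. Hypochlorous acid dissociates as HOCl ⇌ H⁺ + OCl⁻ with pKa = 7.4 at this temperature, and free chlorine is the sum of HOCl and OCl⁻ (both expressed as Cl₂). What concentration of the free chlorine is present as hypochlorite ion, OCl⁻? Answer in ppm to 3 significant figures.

6.01 ppm

[OCl⁻]/[HOCl] = 10^(pH − pKa) = 10^(8.3 − 7.4) = 10^0.90 = 7.943.
Fraction as HOCl = 1 / (1 + 7.943) = 0.1118.
OCl⁻ = (1 − 0.1118) × 6.77 ppm = 6.013 ppm.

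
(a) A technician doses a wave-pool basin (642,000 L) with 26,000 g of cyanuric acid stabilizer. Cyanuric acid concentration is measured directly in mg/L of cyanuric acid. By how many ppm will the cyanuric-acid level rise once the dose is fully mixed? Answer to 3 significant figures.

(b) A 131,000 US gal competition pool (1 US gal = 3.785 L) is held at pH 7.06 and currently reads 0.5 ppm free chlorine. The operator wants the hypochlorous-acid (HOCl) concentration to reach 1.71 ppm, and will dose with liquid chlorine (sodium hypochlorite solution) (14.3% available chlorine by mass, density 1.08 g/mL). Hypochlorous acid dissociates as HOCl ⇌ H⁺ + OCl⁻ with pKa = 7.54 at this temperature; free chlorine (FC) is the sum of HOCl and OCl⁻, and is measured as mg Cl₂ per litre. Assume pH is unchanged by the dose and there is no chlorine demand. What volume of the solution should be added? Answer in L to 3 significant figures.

(a) 40.5 ppm; (b) 5.70 L

(a) Rise: 26,000 g / 642,000 L × 1000 = 40.5 mg/L.

(b) Volume: 131,000 US gal × 3.785 L/gal = 495,835 L.
(b) [OCl⁻]/[HOCl] = 10^(pH − pKa) = 10^(7.06 − 7.54) = 0.3311; fraction as HOCl = 1/(1 + 0.3311) = 0.7512.
(b) Free chlorine required for 1.71 ppm HOCl: 1.71 / 0.7512 = 2.276 ppm.
(b) FC to add: 2.276 − 0.5 = 1.776 mg/L as Cl₂.
(b) Cl₂ equivalent: 1.776 mg/L × 495,835 L = 880.7 g.
(b) Product at 14.3% available Cl: 880.7 / 0.143 = 6159 g.
(b) Volume: 6159 g ÷ 1.08 g/mL = 5703 mL.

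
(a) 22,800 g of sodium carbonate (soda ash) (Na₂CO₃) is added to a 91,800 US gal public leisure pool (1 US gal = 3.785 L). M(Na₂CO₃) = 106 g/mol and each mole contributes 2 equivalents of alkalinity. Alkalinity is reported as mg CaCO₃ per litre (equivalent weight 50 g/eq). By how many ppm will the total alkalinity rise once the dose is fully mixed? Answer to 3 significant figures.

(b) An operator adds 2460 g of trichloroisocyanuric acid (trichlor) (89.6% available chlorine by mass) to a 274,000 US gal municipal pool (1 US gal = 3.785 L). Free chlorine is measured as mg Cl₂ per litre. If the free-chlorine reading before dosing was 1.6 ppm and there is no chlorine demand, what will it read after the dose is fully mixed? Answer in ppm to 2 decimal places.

(a) Volume: 91,800 US gal × 3.785 L/gal = 347,463 L.
(a) Moles of Na₂CO₃: 22,800 g ÷ 106 g/mol = 215.1 mol → 430.2 eq of alkalinity.
(a) As CaCO₃: 430.2 eq × 50 g/eq = 21,510 g.
(a) Rise: 21,510 g / 347,463 L × 1000 = 61.9 mg/L.

(b) Volume: 274,000 US gal × 3.785 L/gal = 1,037,090 L.
(b) Available chlorine delivered: 2460 g × 0.896 = 2204 g as Cl₂.
(b) Concentration rise: 2204 g / 1,037,090 L = 2.125 mg/L = 2.13 ppm.
(b) Final FC: 1.6 + 2.13 = 3.73 ppm.

(a) 61.9 ppm; (b) 3.73 ppm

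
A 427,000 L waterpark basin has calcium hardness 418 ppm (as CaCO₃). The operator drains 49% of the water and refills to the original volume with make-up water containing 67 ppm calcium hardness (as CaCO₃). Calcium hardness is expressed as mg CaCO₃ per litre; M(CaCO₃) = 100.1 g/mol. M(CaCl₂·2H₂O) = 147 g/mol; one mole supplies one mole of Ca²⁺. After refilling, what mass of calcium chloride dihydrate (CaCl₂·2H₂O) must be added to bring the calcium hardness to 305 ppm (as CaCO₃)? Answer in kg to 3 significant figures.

After draining 49% and refilling: 418 × 0.51 + 67 × 0.49 = 246.01 ppm.
Deficit to target: 305 − 246.01 = 58.99 mg/L.
As CaCO₃: 58.99 mg/L × 427,000 L = 25,190 g; ÷ 100.1 = 251.6 mol Ca²⁺.
Mass: 251.6 × 147 = 36,990 g.

37.0 kg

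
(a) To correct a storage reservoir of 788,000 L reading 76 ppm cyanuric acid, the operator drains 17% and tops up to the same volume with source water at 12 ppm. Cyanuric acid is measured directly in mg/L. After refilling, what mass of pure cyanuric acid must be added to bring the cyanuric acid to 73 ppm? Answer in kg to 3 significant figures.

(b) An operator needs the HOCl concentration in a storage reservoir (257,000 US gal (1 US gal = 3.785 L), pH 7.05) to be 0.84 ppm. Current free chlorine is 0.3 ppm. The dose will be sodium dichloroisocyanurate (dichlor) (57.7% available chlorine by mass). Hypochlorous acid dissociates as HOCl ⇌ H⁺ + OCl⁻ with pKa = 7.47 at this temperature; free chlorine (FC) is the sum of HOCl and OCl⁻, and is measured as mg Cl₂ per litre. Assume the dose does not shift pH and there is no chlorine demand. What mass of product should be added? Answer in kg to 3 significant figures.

(a) After draining 17% and refilling: 76 × 0.83 + 12 × 0.17 = 65.12 ppm.
(a) Deficit to target: 73 − 65.12 = 7.88 mg/L.
(a) Mass: 7.88 mg/L × 788,000 L = 6209 g cyanuric acid.

(b) Volume: 257,000 US gal × 3.785 L/gal = 972,745 L.
(b) [OCl⁻]/[HOCl] = 10^(pH − pKa) = 10^(7.05 − 7.47) = 0.3802; fraction as HOCl = 1/(1 + 0.3802) = 0.7245.
(b) Free chlorine required for 0.84 ppm HOCl: 0.84 / 0.7245 = 1.159 ppm.
(b) FC to add: 1.159 − 0.3 = 0.8594 mg/L as Cl₂.
(b) Cl₂ equivalent: 0.8594 mg/L × 972,745 L = 835.9 g.
(b) Product at 57.7% available Cl: 835.9 / 0.577 = 1449 g.

(a) 6.21 kg; (b) 1.45 kg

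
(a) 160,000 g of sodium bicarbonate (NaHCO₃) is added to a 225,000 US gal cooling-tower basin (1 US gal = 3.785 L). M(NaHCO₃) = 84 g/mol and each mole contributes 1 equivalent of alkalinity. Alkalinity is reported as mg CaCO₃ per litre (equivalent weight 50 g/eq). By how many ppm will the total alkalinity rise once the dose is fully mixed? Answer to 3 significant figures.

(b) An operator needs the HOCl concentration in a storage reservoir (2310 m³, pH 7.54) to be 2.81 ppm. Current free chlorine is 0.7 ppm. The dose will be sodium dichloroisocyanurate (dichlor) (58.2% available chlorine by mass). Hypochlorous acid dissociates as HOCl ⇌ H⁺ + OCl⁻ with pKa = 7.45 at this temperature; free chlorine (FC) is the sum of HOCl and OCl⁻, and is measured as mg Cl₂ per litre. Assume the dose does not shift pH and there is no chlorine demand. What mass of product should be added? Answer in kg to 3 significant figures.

(a) Volume: 225,000 US gal × 3.785 L/gal = 851,625 L.
(a) Moles of NaHCO₃: 160,000 g ÷ 84 g/mol = 1905 mol → 1905 eq of alkalinity.
(a) As CaCO₃: 1905 eq × 50 g/eq = 95,240 g.
(a) Rise: 95,240 g / 851,625 L × 1000 = 111.8 mg/L.

(b) Volume: 2310 m³ = 2,310,000 L.
(b) [OCl⁻]/[HOCl] = 10^(pH − pKa) = 10^(7.54 − 7.45) = 1.23; fraction as HOCl = 1/(1 + 1.23) = 0.4484.
(b) Free chlorine required for 2.81 ppm HOCl: 2.81 / 0.4484 = 6.267 ppm.
(b) FC to add: 6.267 − 0.7 = 5.567 mg/L as Cl₂.
(b) Cl₂ equivalent: 5.567 mg/L × 2,310,000 L = 12,860 g.
(b) Product at 58.2% available Cl: 12,860 / 0.582 = 22,100 g.

(a) 112 ppm; (b) 22.1 kg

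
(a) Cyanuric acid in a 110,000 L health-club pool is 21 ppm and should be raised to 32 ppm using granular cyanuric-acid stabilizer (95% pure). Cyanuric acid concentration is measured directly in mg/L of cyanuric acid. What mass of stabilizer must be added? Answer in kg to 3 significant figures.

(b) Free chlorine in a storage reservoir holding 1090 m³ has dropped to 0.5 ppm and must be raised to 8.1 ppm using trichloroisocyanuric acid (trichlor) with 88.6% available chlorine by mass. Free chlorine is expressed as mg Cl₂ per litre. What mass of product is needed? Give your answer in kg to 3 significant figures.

(a) CYA to add: (32 − 21) = 11 mg/L × 110,000 L = 1210 g cyanuric acid.
(a) At 95% purity: 1210 / 0.95 = 1274 g product.

(b) Volume: 1090 m³ = 1,090,000 L.
(b) Chlorine deficit: 8.1 − 0.5 = 7.6 ppm = 7.6 mg/L as Cl₂.
(b) Cl₂ equivalent needed: 7.6 mg/L × 1,090,000 L = 8,284,000 mg = 8284 g.
(b) Product at 88.6% available chlorine: 8284 / 0.886 = 9350 g.

(a) 1.27 kg; (b) 9.35 kg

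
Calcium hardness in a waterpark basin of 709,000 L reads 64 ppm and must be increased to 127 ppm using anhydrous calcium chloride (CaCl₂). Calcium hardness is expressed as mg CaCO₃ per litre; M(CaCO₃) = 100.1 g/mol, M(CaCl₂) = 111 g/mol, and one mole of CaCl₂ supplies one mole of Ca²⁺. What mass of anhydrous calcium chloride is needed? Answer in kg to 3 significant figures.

Hardness to add: (127 − 64) = 63 mg/L as CaCO₃ × 709,000 L = 44,670 g as CaCO₃.
Moles of Ca²⁺ (1 mol Ca²⁺ ≡ 1 mol CaCO₃): 44,670 / 100.1 g/mol = 446.2 mol.
Mass of CaCl₂: 446.2 × 111 = 49,530 g.

49.5 kg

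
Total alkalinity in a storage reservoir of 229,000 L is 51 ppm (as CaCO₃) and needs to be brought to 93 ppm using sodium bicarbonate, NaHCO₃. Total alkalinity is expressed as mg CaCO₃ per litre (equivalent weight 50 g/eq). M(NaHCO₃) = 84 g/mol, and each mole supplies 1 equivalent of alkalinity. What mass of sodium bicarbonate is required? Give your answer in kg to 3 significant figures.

16.2 kg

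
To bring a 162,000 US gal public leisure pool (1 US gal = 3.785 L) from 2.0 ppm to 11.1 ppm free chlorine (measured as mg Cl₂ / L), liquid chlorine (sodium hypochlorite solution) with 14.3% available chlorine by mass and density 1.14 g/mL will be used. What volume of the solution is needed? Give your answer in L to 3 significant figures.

Volume: 162,000 US gal × 3.785 L/gal = 613,170 L.
Chlorine deficit: 11.1 − 2.0 = 9.1 ppm = 9.1 mg/L as Cl₂.
Cl₂ equivalent needed: 9.1 mg/L × 613,170 L = 5,580,000 mg = 5580 g.
Product at 14.3% available chlorine: 5580 / 0.143 = 39,020 g.
Volume at density 1.14 g/mL: 39,020 g ÷ 1.14 g/mL = 34,230 mL.

34.2 L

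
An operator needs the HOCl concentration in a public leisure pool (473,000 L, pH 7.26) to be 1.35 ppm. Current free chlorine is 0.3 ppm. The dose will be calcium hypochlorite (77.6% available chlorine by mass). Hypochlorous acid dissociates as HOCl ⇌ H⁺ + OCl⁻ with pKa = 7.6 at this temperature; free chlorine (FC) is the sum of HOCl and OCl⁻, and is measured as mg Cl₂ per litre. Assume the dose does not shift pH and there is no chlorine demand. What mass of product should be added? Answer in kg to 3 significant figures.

[OCl⁻]/[HOCl] = 10^(pH − pKa) = 10^(7.26 − 7.6) = 0.4571; fraction as HOCl = 1/(1 + 0.4571) = 0.6863.
Free chlorine required for 1.35 ppm HOCl: 1.35 / 0.6863 = 1.967 ppm.
FC to add: 1.967 − 0.3 = 1.667 mg/L as Cl₂.
Cl₂ equivalent: 1.667 mg/L × 473,000 L = 788.5 g.
Product at 77.6% available Cl: 788.5 / 0.776 = 1016 g.

1.02 kg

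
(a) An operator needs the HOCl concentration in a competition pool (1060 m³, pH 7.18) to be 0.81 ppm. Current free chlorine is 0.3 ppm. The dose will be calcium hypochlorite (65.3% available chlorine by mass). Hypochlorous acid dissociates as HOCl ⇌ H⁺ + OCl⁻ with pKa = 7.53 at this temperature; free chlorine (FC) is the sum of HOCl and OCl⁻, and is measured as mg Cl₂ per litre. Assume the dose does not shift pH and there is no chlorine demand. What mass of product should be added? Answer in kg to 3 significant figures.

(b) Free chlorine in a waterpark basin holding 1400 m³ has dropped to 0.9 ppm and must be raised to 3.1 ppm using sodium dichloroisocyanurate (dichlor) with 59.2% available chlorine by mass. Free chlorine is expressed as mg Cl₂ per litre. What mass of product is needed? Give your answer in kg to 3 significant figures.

(a) Volume: 1060 m³ = 1,060,000 L.
(a) [OCl⁻]/[HOCl] = 10^(pH − pKa) = 10^(7.18 − 7.53) = 0.4467; fraction as HOCl = 1/(1 + 0.4467) = 0.6912.
(a) Free chlorine required for 0.81 ppm HOCl: 0.81 / 0.6912 = 1.172 ppm.
(a) FC to add: 1.172 − 0.3 = 0.8718 mg/L as Cl₂.
(a) Cl₂ equivalent: 0.8718 mg/L × 1,060,000 L = 924.1 g.
(a) Product at 65.3% available Cl: 924.1 / 0.653 = 1415 g.

(b) Volume: 1400 m³ = 1,400,000 L.
(b) Chlorine deficit: 3.1 − 0.9 = 2.2 ppm = 2.2 mg/L as Cl₂.
(b) Cl₂ equivalent needed: 2.2 mg/L × 1,400,000 L = 3,080,000 mg = 3080 g.
(b) Product at 59.2% available chlorine: 3080 / 0.592 = 5203 g.

(a) 1.42 kg; (b) 5.20 kg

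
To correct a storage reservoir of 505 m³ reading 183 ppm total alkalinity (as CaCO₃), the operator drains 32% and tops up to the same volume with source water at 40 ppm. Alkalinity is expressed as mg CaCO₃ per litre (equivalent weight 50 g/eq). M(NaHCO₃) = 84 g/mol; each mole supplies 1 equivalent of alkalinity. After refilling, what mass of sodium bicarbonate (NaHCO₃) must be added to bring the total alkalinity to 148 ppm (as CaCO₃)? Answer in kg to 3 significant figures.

9.13 kg

Volume: 505 m³ = 505,000 L.
After draining 32% and refilling: 183 × 0.68 + 40 × 0.32 = 137.24 ppm.
Deficit to target: 148 − 137.24 = 10.76 mg/L.
As CaCO₃: 10.76 mg/L × 505,000 L = 5434 g; ÷ 50 g/eq ÷ 1 = 108.7 mol NaHCO₃.
Mass: 108.7 × 84 = 9129 g.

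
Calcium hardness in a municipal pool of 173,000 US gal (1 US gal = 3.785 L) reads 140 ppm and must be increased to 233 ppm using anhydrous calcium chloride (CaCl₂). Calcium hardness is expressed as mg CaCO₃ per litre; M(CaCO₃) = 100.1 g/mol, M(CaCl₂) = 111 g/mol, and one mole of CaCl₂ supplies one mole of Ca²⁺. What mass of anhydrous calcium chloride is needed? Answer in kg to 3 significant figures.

67.5 kg

Volume: 173,000 US gal × 3.785 L/gal = 654,805 L.
Hardness to add: (233 − 140) = 93 mg/L as CaCO₃ × 654,805 L = 60,900 g as CaCO₃.
Moles of Ca²⁺ (1 mol Ca²⁺ ≡ 1 mol CaCO₃): 60,900 / 100.1 g/mol = 608.4 mol.
Mass of CaCl₂: 608.4 × 111 = 67,530 g.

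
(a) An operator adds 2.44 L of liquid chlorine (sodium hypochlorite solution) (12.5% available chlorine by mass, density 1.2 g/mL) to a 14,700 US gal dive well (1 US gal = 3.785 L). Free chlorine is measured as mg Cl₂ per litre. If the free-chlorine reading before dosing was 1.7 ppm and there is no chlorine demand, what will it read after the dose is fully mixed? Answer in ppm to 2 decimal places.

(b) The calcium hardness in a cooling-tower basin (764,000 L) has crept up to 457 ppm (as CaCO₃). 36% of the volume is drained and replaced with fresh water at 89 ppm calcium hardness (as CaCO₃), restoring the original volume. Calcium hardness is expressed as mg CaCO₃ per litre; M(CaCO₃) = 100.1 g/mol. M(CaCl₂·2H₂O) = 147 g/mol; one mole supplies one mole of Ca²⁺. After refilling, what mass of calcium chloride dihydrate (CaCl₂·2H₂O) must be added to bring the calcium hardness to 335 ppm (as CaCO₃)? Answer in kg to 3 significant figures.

(a) Volume: 14,700 US gal × 3.785 L/gal = 55,640 L.
(a) Mass of solution: 2.44 L × 1000 mL/L × 1.2 g/mL = 2928 g.
(a) Available chlorine delivered: 2928 g × 0.125 = 366 g as Cl₂.
(a) Concentration rise: 366 g / 55,640 L = 6.578 mg/L = 6.58 ppm.
(a) Final FC: 1.7 + 6.58 = 8.28 ppm.

(b) After draining 36% and refilling: 457 × 0.64 + 89 × 0.36 = 324.52 ppm.
(b) Deficit to target: 335 − 324.52 = 10.48 mg/L.
(b) As CaCO₃: 10.48 mg/L × 764,000 L = 8007 g; ÷ 100.1 = 79.99 mol Ca²⁺.
(b) Mass: 79.99 × 147 = 11,760 g.

(a) 8.28 ppm; (b) 11.8 kg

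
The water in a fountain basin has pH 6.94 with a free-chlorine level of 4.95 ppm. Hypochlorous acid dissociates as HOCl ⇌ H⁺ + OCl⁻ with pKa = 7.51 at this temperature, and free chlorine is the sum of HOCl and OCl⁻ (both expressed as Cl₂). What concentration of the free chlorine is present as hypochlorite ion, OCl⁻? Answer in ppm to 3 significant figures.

1.05 ppm

[OCl⁻]/[HOCl] = 10^(pH − pKa) = 10^(6.94 − 7.51) = 10^-0.57 = 0.2692.
Fraction as HOCl = 1 / (1 + 0.2692) = 0.7879.
OCl⁻ = (1 − 0.7879) × 4.95 ppm = 1.05 ppm.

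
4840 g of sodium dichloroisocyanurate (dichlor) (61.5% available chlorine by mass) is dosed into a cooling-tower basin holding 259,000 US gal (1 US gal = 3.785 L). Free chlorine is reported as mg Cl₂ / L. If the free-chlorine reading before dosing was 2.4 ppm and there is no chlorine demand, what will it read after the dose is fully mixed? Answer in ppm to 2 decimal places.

Volume: 259,000 US gal × 3.785 L/gal = 980,315 L.
Available chlorine delivered: 4840 g × 0.615 = 2977 g as Cl₂.
Concentration rise: 2977 g / 980,315 L = 3.036 mg/L = 3.04 ppm.
Final FC: 2.4 + 3.04 = 5.44 ppm.

5.44 ppm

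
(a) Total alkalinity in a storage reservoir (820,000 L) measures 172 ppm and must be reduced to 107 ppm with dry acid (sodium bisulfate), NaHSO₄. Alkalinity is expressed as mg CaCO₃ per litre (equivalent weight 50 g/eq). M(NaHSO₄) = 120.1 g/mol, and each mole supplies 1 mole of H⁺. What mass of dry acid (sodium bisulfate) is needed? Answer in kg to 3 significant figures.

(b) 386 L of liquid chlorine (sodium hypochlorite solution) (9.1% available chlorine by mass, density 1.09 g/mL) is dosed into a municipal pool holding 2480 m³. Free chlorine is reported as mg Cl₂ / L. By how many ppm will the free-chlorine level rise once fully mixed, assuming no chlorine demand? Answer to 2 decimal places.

(a) 128 kg; (b) 15.44 ppm

(a) Alkalinity to neutralize: (172 − 107) = 65 mg/L as CaCO₃ × 820,000 L = 53,300 g as CaCO₃.
(a) Equivalents of H⁺ required: 53,300 ÷ 50 g/eq = 1066 eq = 1066 mol NaHSO₄.
(a) Mass of NaHSO₄: 1066 × 120.1 = 128,000 g.

(b) Volume: 2480 m³ = 2,480,000 L.
(b) Mass of solution: 386 L × 1000 mL/L × 1.09 g/mL = 420,700 g.
(b) Available chlorine delivered: 420,700 g × 0.091 = 38,290 g as Cl₂.
(b) Concentration rise: 38,290 g / 2,480,000 L = 15.44 mg/L = 15.44 ppm.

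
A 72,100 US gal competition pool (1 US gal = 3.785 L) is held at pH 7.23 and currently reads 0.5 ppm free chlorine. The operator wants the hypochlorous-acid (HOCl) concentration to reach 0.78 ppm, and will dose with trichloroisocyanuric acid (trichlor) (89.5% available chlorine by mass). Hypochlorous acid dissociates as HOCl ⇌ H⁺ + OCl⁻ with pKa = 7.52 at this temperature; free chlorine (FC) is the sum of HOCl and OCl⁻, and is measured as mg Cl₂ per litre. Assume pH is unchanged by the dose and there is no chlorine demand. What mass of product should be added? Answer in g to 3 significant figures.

207 g

Volume: 72,100 US gal × 3.785 L/gal = 272,898 L.
[OCl⁻]/[HOCl] = 10^(pH − pKa) = 10^(7.23 − 7.52) = 0.5129; fraction as HOCl = 1/(1 + 0.5129) = 0.661.
Free chlorine required for 0.78 ppm HOCl: 0.78 / 0.661 = 1.18 ppm.
FC to add: 1.18 − 0.5 = 0.68 mg/L as Cl₂.
Cl₂ equivalent: 0.68 mg/L × 272,898 L = 185.6 g.
Product at 89.5% available Cl: 185.6 / 0.895 = 207.4 g.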